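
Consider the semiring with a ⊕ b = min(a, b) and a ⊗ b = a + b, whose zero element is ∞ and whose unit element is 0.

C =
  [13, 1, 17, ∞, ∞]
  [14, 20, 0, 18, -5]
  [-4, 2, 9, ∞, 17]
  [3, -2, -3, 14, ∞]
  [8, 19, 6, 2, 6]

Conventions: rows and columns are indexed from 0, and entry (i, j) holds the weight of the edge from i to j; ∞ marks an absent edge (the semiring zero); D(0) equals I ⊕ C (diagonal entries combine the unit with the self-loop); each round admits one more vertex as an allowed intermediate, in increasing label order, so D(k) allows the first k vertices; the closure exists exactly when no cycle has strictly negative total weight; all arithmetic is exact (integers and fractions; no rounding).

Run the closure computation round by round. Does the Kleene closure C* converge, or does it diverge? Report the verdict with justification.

D(0):
  [0, 1, 17, ∞, ∞]
  [14, 0, 0, 18, -5]
  [-4, 2, 0, ∞, 17]
  [3, -2, -3, 0, ∞]
  [8, 19, 6, 2, 0]
D(1):
  [0, 1, 17, ∞, ∞]
  [14, 0, 0, 18, -5]
  [-4, -3, 0, ∞, 17]
  [3, -2, -3, 0, ∞]
  [8, 9, 6, 2, 0]
Detection: at round 2, diagonal entry (2, 2) turns strictly negative.
Key observation: the cycle 2->0->1->2 has total weight (-4) + 1 + 0, which is strictly negative.
Answer: DIVERGES — negative cycle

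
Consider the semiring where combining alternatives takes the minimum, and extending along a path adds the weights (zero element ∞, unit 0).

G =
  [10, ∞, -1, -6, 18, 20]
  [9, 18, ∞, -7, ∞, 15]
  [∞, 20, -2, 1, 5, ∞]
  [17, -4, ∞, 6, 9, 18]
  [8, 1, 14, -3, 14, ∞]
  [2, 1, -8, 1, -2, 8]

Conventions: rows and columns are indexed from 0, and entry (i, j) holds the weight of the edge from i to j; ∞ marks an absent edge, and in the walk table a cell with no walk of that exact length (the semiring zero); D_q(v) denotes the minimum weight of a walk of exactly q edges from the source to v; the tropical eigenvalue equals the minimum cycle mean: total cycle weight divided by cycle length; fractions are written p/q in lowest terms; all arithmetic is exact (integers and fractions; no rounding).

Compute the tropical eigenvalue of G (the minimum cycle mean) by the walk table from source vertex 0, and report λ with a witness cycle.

q=0: [0, ∞, ∞, ∞, ∞, ∞]
q=1: [10, ∞, -1, -6, 18, 20]
q=2: [11, -10, -3, 0, 3, 12]
q=3: [-1, -4, -5, -17, 2, 5]
q=4: [0, -21, -7, -11, -8, 1]
q=5: [-12, -15, -9, -28, -2, -6]
q=6: [-11, -32, -14, -22, -19, -10]
Optimal cycle mean attained by: cycle 1->3->1, total (-7) + (-4), length 2.
Answer: λ = -11/2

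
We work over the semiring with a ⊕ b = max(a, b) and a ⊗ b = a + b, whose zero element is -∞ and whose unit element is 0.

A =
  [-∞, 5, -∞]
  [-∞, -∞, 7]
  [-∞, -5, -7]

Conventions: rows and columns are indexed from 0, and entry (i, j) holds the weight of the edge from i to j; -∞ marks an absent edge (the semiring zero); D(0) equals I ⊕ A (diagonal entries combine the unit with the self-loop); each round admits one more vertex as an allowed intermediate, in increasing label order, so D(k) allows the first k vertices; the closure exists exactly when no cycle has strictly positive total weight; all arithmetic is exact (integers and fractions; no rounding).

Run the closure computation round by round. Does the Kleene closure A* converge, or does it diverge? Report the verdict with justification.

D(0):
  [0, 5, -∞]
  [-∞, 0, 7]
  [-∞, -5, 0]
D(1):
  [0, 5, -∞]
  [-∞, 0, 7]
  [-∞, -5, 0]
Detection: at round 2, diagonal entry (2, 2) turns strictly positive.
Key observation: the cycle 2->1->2 has total weight (-5) + 7, which is strictly positive.
Answer: DIVERGES — positive cycle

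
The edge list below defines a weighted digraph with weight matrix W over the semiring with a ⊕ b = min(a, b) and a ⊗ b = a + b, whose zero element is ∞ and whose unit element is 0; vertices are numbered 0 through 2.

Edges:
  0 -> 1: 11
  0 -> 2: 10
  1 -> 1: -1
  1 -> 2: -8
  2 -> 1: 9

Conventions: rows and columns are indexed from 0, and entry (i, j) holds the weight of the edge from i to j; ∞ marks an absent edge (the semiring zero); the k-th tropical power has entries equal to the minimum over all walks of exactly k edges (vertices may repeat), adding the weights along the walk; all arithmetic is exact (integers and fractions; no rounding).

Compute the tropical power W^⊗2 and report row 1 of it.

W^⊗2:
  [∞, 10, 3]
  [∞, -2, -9]
  [∞, 8, 1]
Answer: row 1 of W^⊗2 = [∞, -2, -9]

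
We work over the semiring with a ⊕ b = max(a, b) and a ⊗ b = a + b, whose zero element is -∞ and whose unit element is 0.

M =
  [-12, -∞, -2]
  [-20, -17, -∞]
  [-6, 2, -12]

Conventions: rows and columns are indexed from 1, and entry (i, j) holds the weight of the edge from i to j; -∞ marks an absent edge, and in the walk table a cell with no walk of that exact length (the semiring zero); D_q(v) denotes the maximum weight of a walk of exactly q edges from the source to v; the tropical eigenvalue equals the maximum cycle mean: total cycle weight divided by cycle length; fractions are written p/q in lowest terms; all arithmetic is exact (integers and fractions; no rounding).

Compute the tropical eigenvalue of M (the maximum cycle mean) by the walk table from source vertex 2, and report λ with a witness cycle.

q=0: [-∞, 0, -∞]
q=1: [-20, -17, -∞]
q=2: [-32, -34, -22]
q=3: [-28, -20, -34]
Optimal cycle mean attained by: cycle 1->3->1, total (-2) + (-6), length 2.
Answer: λ = -4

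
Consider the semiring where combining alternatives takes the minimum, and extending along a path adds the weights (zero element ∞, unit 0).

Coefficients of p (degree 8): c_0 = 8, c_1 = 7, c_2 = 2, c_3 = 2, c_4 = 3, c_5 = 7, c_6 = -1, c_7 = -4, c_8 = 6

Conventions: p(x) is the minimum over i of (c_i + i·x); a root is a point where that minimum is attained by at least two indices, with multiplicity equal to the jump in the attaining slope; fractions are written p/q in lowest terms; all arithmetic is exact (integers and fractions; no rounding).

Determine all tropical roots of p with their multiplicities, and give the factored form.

hull edge (i=0, c=8) to (i=2, c=2): slope -3, span 2
hull edge (i=2, c=2) to (i=7, c=-4): slope -6/5, span 5
hull edge (i=7, c=-4) to (i=8, c=6): slope 10, span 1
Factored form: p(x) = 6 ⊗ (x ⊕ (-10)) ⊗ (x ⊕ 6/5) ⊗ (x ⊕ 6/5) ⊗ (x ⊕ 6/5) ⊗ (x ⊕ 6/5) ⊗ (x ⊕ 6/5) ⊗ (x ⊕ 3) ⊗ (x ⊕ 3)
Answer: roots = -10 (mult 1), 6/5 (mult 5), 3 (mult 2)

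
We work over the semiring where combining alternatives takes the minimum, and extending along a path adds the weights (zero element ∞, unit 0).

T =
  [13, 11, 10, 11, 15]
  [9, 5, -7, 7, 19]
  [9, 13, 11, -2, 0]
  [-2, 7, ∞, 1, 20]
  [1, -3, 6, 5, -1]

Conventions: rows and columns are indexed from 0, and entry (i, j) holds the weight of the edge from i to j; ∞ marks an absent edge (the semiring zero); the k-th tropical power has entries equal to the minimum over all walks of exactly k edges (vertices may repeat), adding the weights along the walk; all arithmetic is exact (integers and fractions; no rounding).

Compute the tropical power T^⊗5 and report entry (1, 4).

T^⊗2:
  [9, 12, 4, 8, 10]
  [2, 6, -2, -9, -7]
  [-4, -3, 6, -1, -1]
  [-1, 8, 0, 2, 13]
  [0, -4, -10, 4, -2]
T^⊗3:
  [6, 7, 5, 2, 4]
  [-11, -10, -1, -8, -8]
  [-3, -4, -10, 0, -2]
  [0, 9, 1, -2, 0]
  [-1, -5, -11, -12, -10]
T^⊗4:
  [0, 1, 0, 3, 3]
  [-10, -11, -17, -7, -9]
  [-2, -5, -11, -12, -10]
  [-4, -3, 2, -1, -1]
  [-14, -13, -12, -13, -11]
T^⊗5:
  [1, 0, -6, -2, 0]
  [-9, -12, -18, -19, -17]
  [-14, -13, -12, -13, -11]
  [-3, -4, -10, 0, -2]
  [-15, -14, -20, -14, -12]
Key observation: the optimum is the walk 1->2->4->1->2->4, with weight (-7) + 0 + (-3) + (-7) + 0 = -17.
Optimal value attained by: walk 1->2->4->1->2->4.
Answer: (T^⊗5)[1][4] = -17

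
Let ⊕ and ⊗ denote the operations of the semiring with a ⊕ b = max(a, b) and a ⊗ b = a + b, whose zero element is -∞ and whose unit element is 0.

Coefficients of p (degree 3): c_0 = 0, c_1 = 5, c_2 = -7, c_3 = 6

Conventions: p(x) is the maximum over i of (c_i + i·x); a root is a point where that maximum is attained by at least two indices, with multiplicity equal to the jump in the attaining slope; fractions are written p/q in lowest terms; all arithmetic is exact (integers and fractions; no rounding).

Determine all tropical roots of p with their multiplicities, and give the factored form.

hull edge (i=0, c=0) to (i=1, c=5): slope 5, span 1
hull edge (i=1, c=5) to (i=3, c=6): slope 1/2, span 2
Factored form: p(x) = 6 ⊗ (x ⊕ (-5)) ⊗ (x ⊕ (-1/2)) ⊗ (x ⊕ (-1/2))
Answer: roots = -5 (mult 1), -1/2 (mult 2)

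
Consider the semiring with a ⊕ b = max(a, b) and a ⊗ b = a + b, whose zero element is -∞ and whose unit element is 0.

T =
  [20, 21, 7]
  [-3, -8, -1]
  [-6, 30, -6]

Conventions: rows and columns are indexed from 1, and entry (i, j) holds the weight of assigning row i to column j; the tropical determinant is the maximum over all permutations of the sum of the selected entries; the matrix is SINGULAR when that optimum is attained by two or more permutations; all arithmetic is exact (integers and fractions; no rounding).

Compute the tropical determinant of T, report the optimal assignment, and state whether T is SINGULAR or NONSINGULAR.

σ = (1, 2, 3): 20 + (-8) + (-6) = 6
σ = (1, 3, 2): 20 + (-1) + 30 = 49
σ = (2, 1, 3): 21 + (-3) + (-6) = 12
σ = (2, 3, 1): 21 + (-1) + (-6) = 14
σ = (3, 1, 2): 7 + (-3) + 30 = 34
σ = (3, 2, 1): 7 + (-8) + (-6) = -7
Optimal value attained by: σ = (1, 3, 2).
Answer: det⊕(T) = 49; verdict: NONSINGULAR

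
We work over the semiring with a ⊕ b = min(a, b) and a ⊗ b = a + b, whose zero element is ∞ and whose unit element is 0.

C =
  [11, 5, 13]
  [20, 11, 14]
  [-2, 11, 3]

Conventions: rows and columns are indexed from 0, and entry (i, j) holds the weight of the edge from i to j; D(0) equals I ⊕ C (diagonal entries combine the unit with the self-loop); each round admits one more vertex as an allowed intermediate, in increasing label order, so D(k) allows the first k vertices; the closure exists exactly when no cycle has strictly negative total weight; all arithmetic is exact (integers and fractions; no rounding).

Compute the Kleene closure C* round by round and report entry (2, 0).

D(0):
  [0, 5, 13]
  [20, 0, 14]
  [-2, 11, 0]
D(1):
  [0, 5, 13]
  [20, 0, 14]
  [-2, 3, 0]
D(2):
  [0, 5, 13]
  [20, 0, 14]
  [-2, 3, 0]
D(3):
  [0, 5, 13]
  [12, 0, 14]
  [-2, 3, 0]
Answer: C*[2][0] = -2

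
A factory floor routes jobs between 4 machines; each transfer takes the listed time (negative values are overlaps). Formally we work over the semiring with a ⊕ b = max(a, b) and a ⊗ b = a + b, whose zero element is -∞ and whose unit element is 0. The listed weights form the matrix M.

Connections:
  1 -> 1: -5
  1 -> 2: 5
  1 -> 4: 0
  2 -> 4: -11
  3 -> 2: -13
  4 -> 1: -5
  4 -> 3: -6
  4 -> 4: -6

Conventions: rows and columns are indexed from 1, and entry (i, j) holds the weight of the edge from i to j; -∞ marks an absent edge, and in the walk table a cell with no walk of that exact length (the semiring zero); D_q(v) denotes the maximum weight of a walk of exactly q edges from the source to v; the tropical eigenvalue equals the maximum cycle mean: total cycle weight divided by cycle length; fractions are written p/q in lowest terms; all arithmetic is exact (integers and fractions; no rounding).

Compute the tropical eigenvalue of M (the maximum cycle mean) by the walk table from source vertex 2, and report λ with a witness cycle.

q=0: [-∞, 0, -∞, -∞]
q=1: [-∞, -∞, -∞, -11]
q=2: [-16, -∞, -17, -17]
q=3: [-21, -11, -23, -16]
q=4: [-21, -16, -22, -21]
Optimal cycle mean attained by: cycle 1->4->1, total 0 + (-5), length 2.
Answer: λ = -5/2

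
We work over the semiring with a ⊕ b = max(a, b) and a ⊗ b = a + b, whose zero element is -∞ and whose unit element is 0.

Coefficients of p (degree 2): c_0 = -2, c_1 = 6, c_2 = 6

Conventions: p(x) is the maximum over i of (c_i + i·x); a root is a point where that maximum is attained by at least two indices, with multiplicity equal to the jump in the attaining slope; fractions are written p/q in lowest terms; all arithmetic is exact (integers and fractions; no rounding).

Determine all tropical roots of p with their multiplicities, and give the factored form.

hull edge (i=0, c=-2) to (i=1, c=6): slope 8, span 1
hull edge (i=1, c=6) to (i=2, c=6): slope 0, span 1
Factored form: p(x) = 6 ⊗ (x ⊕ (-8)) ⊗ (x ⊕ 0)
Answer: roots = -8 (mult 1), 0 (mult 1)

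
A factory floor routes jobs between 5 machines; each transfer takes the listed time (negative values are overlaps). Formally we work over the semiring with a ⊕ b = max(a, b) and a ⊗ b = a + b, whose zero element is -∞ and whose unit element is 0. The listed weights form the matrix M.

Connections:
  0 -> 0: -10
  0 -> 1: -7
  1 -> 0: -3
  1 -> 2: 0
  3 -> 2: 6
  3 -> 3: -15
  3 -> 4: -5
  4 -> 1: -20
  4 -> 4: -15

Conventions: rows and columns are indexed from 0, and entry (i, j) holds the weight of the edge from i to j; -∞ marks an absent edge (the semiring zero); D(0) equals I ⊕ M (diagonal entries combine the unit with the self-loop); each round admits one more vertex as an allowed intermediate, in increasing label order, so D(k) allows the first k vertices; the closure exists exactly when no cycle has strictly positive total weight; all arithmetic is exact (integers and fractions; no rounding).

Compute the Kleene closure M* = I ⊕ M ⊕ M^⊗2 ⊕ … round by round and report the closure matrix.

D(0):
  [0, -7, -∞, -∞, -∞]
  [-3, 0, 0, -∞, -∞]
  [-∞, -∞, 0, -∞, -∞]
  [-∞, -∞, 6, 0, -5]
  [-∞, -20, -∞, -∞, 0]
D(1):
  [0, -7, -∞, -∞, -∞]
  [-3, 0, 0, -∞, -∞]
  [-∞, -∞, 0, -∞, -∞]
  [-∞, -∞, 6, 0, -5]
  [-∞, -20, -∞, -∞, 0]
D(2):
  [0, -7, -7, -∞, -∞]
  [-3, 0, 0, -∞, -∞]
  [-∞, -∞, 0, -∞, -∞]
  [-∞, -∞, 6, 0, -5]
  [-23, -20, -20, -∞, 0]
D(3):
  [0, -7, -7, -∞, -∞]
  [-3, 0, 0, -∞, -∞]
  [-∞, -∞, 0, -∞, -∞]
  [-∞, -∞, 6, 0, -5]
  [-23, -20, -20, -∞, 0]
D(4):
  [0, -7, -7, -∞, -∞]
  [-3, 0, 0, -∞, -∞]
  [-∞, -∞, 0, -∞, -∞]
  [-∞, -∞, 6, 0, -5]
  [-23, -20, -20, -∞, 0]
D(5):
  [0, -7, -7, -∞, -∞]
  [-3, 0, 0, -∞, -∞]
  [-∞, -∞, 0, -∞, -∞]
  [-28, -25, 6, 0, -5]
  [-23, -20, -20, -∞, 0]
Answer: M* = [[0, -7, -7, -∞, -∞], [-3, 0, 0, -∞, -∞], [-∞, -∞, 0, -∞, -∞], [-28, -25, 6, 0, -5], [-23, -20, -20, -∞, 0]]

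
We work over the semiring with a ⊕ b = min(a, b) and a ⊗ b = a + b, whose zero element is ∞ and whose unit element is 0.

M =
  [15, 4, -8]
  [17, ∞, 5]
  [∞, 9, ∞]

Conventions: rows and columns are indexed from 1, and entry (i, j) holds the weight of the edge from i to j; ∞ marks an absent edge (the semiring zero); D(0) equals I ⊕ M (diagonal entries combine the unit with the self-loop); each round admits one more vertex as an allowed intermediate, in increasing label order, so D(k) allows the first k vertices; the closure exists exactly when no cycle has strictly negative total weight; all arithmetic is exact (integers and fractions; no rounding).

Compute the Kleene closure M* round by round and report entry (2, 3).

D(0):
  [0, 4, -8]
  [17, 0, 5]
  [∞, 9, 0]
D(1):
  [0, 4, -8]
  [17, 0, 5]
  [∞, 9, 0]
D(2):
  [0, 4, -8]
  [17, 0, 5]
  [26, 9, 0]
D(3):
  [0, 1, -8]
  [17, 0, 5]
  [26, 9, 0]
Answer: M*[2][3] = 5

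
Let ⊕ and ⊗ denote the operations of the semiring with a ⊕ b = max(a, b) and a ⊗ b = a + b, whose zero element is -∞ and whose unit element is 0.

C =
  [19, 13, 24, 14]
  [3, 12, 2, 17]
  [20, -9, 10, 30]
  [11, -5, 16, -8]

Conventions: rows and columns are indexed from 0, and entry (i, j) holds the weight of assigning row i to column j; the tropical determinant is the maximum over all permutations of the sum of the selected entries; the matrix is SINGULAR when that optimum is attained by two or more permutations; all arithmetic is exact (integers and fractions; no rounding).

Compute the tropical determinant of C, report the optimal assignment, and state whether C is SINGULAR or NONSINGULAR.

σ = (0, 1, 2, 3): 19 + 12 + 10 + (-8) = 33
σ = (0, 1, 3, 2): 19 + 12 + 30 + 16 = 77
σ = (0, 2, 1, 3): 19 + 2 + (-9) + (-8) = 4
σ = (0, 2, 3, 1): 19 + 2 + 30 + (-5) = 46
σ = (0, 3, 1, 2): 19 + 17 + (-9) + 16 = 43
σ = (0, 3, 2, 1): 19 + 17 + 10 + (-5) = 41
σ = (1, 0, 2, 3): 13 + 3 + 10 + (-8) = 18
σ = (1, 0, 3, 2): 13 + 3 + 30 + 16 = 62
σ = (1, 2, 0, 3): 13 + 2 + 20 + (-8) = 27
σ = (1, 2, 3, 0): 13 + 2 + 30 + 11 = 56
σ = (1, 3, 0, 2): 13 + 17 + 20 + 16 = 66
σ = (1, 3, 2, 0): 13 + 17 + 10 + 11 = 51
σ = (2, 0, 1, 3): 24 + 3 + (-9) + (-8) = 10
σ = (2, 0, 3, 1): 24 + 3 + 30 + (-5) = 52
σ = (2, 1, 0, 3): 24 + 12 + 20 + (-8) = 48
σ = (2, 1, 3, 0): 24 + 12 + 30 + 11 = 77
σ = (2, 3, 0, 1): 24 + 17 + 20 + (-5) = 56
σ = (2, 3, 1, 0): 24 + 17 + (-9) + 11 = 43
σ = (3, 0, 1, 2): 14 + 3 + (-9) + 16 = 24
σ = (3, 0, 2, 1): 14 + 3 + 10 + (-5) = 22
σ = (3, 1, 0, 2): 14 + 12 + 20 + 16 = 62
σ = (3, 1, 2, 0): 14 + 12 + 10 + 11 = 47
σ = (3, 2, 0, 1): 14 + 2 + 20 + (-5) = 31
σ = (3, 2, 1, 0): 14 + 2 + (-9) + 11 = 18
Optimal value attained by: σ = (0, 1, 3, 2).
Answer: det⊕(C) = 77; verdict: SINGULAR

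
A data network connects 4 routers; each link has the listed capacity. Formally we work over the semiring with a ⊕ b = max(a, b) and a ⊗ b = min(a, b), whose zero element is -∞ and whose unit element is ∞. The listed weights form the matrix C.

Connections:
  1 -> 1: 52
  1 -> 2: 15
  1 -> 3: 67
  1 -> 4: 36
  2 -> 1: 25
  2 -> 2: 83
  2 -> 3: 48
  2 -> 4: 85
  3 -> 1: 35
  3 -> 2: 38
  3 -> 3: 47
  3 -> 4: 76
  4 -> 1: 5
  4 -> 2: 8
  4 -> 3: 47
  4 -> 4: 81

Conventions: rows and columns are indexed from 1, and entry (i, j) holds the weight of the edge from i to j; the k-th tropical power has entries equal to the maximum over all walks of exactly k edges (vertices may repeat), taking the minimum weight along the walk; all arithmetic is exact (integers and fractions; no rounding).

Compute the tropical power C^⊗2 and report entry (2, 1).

C^⊗2:
  [52, 38, 52, 67]
  [35, 83, 48, 83]
  [35, 38, 47, 76]
  [35, 38, 47, 81]
Key observation: the optimum is the walk 2->3->1, with weight 48 min 35 = 35.
Optimal value attained by: walk 2->3->1.
Answer: (C^⊗2)[2][1] = 35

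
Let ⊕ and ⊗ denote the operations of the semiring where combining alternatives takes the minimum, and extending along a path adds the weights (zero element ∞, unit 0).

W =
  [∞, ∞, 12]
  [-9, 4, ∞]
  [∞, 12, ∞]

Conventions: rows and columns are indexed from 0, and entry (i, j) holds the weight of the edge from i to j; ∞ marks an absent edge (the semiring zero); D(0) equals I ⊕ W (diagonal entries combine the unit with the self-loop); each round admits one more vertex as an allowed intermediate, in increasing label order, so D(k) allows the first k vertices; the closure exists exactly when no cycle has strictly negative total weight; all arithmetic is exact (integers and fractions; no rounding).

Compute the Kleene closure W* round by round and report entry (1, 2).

D(0):
  [0, ∞, 12]
  [-9, 0, ∞]
  [∞, 12, 0]
D(1):
  [0, ∞, 12]
  [-9, 0, 3]
  [∞, 12, 0]
D(2):
  [0, ∞, 12]
  [-9, 0, 3]
  [3, 12, 0]
D(3):
  [0, 24, 12]
  [-9, 0, 3]
  [3, 12, 0]
Answer: W*[1][2] = 3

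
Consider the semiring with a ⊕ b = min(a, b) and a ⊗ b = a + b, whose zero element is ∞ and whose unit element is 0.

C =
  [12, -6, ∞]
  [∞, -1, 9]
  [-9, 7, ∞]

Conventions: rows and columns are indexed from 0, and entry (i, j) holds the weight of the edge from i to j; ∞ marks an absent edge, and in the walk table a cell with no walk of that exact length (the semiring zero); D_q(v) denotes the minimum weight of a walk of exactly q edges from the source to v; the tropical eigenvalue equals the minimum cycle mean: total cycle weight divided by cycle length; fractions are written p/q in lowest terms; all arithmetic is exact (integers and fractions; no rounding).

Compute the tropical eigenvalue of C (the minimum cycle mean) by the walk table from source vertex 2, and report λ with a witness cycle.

q=0: [∞, ∞, 0]
q=1: [-9, 7, ∞]
q=2: [3, -15, 16]
q=3: [7, -16, -6]
Optimal cycle mean attained by: cycle 0->1->2->0, total (-6) + 9 + (-9), length 3.
Answer: λ = -2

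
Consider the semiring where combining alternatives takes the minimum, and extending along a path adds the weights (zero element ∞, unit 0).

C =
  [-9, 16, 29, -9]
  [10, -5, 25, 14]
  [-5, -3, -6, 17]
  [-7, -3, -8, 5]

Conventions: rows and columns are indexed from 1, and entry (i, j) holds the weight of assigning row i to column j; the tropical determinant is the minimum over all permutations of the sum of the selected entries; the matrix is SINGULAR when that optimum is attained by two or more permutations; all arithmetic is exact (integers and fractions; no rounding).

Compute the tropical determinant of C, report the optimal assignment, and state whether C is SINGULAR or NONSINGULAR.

σ = (1, 2, 3, 4): (-9) + (-5) + (-6) + 5 = -15
σ = (1, 2, 4, 3): (-9) + (-5) + 17 + (-8) = -5
σ = (1, 3, 2, 4): (-9) + 25 + (-3) + 5 = 18
σ = (1, 3, 4, 2): (-9) + 25 + 17 + (-3) = 30
σ = (1, 4, 2, 3): (-9) + 14 + (-3) + (-8) = -6
σ = (1, 4, 3, 2): (-9) + 14 + (-6) + (-3) = -4
σ = (2, 1, 3, 4): 16 + 10 + (-6) + 5 = 25
σ = (2, 1, 4, 3): 16 + 10 + 17 + (-8) = 35
σ = (2, 3, 1, 4): 16 + 25 + (-5) + 5 = 41
σ = (2, 3, 4, 1): 16 + 25 + 17 + (-7) = 51
σ = (2, 4, 1, 3): 16 + 14 + (-5) + (-8) = 17
σ = (2, 4, 3, 1): 16 + 14 + (-6) + (-7) = 17
σ = (3, 1, 2, 4): 29 + 10 + (-3) + 5 = 41
σ = (3, 1, 4, 2): 29 + 10 + 17 + (-3) = 53
σ = (3, 2, 1, 4): 29 + (-5) + (-5) + 5 = 24
σ = (3, 2, 4, 1): 29 + (-5) + 17 + (-7) = 34
σ = (3, 4, 1, 2): 29 + 14 + (-5) + (-3) = 35
σ = (3, 4, 2, 1): 29 + 14 + (-3) + (-7) = 33
σ = (4, 1, 2, 3): (-9) + 10 + (-3) + (-8) = -10
σ = (4, 1, 3, 2): (-9) + 10 + (-6) + (-3) = -8
σ = (4, 2, 1, 3): (-9) + (-5) + (-5) + (-8) = -27
σ = (4, 2, 3, 1): (-9) + (-5) + (-6) + (-7) = -27
σ = (4, 3, 1, 2): (-9) + 25 + (-5) + (-3) = 8
σ = (4, 3, 2, 1): (-9) + 25 + (-3) + (-7) = 6
Optimal value attained by: σ = (4, 2, 1, 3).
Answer: det⊕(C) = -27; verdict: SINGULAR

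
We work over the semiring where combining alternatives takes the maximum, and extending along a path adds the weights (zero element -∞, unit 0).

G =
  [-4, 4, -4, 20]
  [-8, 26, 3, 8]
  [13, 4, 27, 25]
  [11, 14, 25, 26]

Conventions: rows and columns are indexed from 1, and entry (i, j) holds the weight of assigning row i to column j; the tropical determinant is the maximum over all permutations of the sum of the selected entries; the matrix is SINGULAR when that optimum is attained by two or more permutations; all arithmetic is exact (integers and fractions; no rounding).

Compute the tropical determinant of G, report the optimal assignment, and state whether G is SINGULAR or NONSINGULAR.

σ = (1, 2, 3, 4): (-4) + 26 + 27 + 26 = 75
σ = (1, 2, 4, 3): (-4) + 26 + 25 + 25 = 72
σ = (1, 3, 2, 4): (-4) + 3 + 4 + 26 = 29
σ = (1, 3, 4, 2): (-4) + 3 + 25 + 14 = 38
σ = (1, 4, 2, 3): (-4) + 8 + 4 + 25 = 33
σ = (1, 4, 3, 2): (-4) + 8 + 27 + 14 = 45
σ = (2, 1, 3, 4): 4 + (-8) + 27 + 26 = 49
σ = (2, 1, 4, 3): 4 + (-8) + 25 + 25 = 46
σ = (2, 3, 1, 4): 4 + 3 + 13 + 26 = 46
σ = (2, 3, 4, 1): 4 + 3 + 25 + 11 = 43
σ = (2, 4, 1, 3): 4 + 8 + 13 + 25 = 50
σ = (2, 4, 3, 1): 4 + 8 + 27 + 11 = 50
σ = (3, 1, 2, 4): (-4) + (-8) + 4 + 26 = 18
σ = (3, 1, 4, 2): (-4) + (-8) + 25 + 14 = 27
σ = (3, 2, 1, 4): (-4) + 26 + 13 + 26 = 61
σ = (3, 2, 4, 1): (-4) + 26 + 25 + 11 = 58
σ = (3, 4, 1, 2): (-4) + 8 + 13 + 14 = 31
σ = (3, 4, 2, 1): (-4) + 8 + 4 + 11 = 19
σ = (4, 1, 2, 3): 20 + (-8) + 4 + 25 = 41
σ = (4, 1, 3, 2): 20 + (-8) + 27 + 14 = 53
σ = (4, 2, 1, 3): 20 + 26 + 13 + 25 = 84
σ = (4, 2, 3, 1): 20 + 26 + 27 + 11 = 84
σ = (4, 3, 1, 2): 20 + 3 + 13 + 14 = 50
σ = (4, 3, 2, 1): 20 + 3 + 4 + 11 = 38
Optimal value attained by: σ = (4, 2, 1, 3).
Answer: det⊕(G) = 84; verdict: SINGULAR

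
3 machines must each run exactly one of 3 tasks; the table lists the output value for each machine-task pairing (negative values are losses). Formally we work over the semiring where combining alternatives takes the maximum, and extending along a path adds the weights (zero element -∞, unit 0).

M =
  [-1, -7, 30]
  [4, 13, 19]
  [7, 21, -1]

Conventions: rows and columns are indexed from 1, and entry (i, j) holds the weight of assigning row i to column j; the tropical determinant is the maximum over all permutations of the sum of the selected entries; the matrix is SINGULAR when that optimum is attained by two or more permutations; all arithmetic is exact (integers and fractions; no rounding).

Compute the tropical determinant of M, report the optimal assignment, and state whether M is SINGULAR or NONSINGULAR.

σ = (1, 2, 3): (-1) + 13 + (-1) = 11
σ = (1, 3, 2): (-1) + 19 + 21 = 39
σ = (2, 1, 3): (-7) + 4 + (-1) = -4
σ = (2, 3, 1): (-7) + 19 + 7 = 19
σ = (3, 1, 2): 30 + 4 + 21 = 55
σ = (3, 2, 1): 30 + 13 + 7 = 50
Optimal value attained by: σ = (3, 1, 2).
Answer: det⊕(M) = 55; verdict: NONSINGULAR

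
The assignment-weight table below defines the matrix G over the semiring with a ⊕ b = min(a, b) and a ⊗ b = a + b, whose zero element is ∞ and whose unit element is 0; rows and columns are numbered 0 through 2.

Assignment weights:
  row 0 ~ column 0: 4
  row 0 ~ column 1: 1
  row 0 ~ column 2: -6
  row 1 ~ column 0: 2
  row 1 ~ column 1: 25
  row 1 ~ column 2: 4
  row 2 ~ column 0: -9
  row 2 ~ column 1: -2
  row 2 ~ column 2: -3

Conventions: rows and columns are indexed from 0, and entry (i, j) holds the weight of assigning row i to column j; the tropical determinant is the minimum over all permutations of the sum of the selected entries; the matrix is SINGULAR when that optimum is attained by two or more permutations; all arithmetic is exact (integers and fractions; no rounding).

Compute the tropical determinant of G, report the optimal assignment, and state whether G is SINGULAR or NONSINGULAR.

σ = (0, 1, 2): 4 + 25 + (-3) = 26
σ = (0, 2, 1): 4 + 4 + (-2) = 6
σ = (1, 0, 2): 1 + 2 + (-3) = 0
σ = (1, 2, 0): 1 + 4 + (-9) = -4
σ = (2, 0, 1): (-6) + 2 + (-2) = -6
σ = (2, 1, 0): (-6) + 25 + (-9) = 10
Optimal value attained by: σ = (2, 0, 1).
Answer: det⊕(G) = -6; verdict: NONSINGULAR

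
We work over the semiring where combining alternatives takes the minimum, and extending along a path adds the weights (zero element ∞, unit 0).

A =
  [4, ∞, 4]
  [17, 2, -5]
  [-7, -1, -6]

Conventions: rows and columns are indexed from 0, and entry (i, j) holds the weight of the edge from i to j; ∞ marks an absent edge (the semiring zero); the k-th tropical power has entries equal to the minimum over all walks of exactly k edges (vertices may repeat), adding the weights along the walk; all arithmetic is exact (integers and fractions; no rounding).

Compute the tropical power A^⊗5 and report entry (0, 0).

A^⊗2:
  [-3, 3, -2]
  [-12, -6, -11]
  [-13, -7, -12]
A^⊗3:
  [-9, -3, -8]
  [-18, -12, -17]
  [-19, -13, -18]
A^⊗4:
  [-15, -9, -14]
  [-24, -18, -23]
  [-25, -19, -24]
A^⊗5:
  [-21, -15, -20]
  [-30, -24, -29]
  [-31, -25, -30]
Key observation: the optimum is the walk 0->2->2->2->2->0, with weight 4 + (-6) + (-6) + (-6) + (-7) = -21.
Optimal value attained by: walk 0->2->2->2->2->0.
Answer: (A^⊗5)[0][0] = -21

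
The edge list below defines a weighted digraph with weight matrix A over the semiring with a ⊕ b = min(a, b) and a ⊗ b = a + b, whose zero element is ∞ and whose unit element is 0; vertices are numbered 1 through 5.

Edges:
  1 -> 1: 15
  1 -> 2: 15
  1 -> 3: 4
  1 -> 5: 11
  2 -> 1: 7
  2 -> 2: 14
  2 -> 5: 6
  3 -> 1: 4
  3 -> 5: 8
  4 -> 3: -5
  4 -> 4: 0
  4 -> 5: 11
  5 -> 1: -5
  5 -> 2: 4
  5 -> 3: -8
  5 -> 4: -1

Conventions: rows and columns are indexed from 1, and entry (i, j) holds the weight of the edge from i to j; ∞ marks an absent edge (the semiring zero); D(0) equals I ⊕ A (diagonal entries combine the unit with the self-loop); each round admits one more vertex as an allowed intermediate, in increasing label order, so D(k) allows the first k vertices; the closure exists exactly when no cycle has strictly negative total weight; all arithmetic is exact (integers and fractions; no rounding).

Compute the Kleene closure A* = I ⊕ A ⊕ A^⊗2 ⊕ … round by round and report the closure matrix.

D(0):
  [0, 15, 4, ∞, 11]
  [7, 0, ∞, ∞, 6]
  [4, ∞, 0, ∞, 8]
  [∞, ∞, -5, 0, 11]
  [-5, 4, -8, -1, 0]
D(1):
  [0, 15, 4, ∞, 11]
  [7, 0, 11, ∞, 6]
  [4, 19, 0, ∞, 8]
  [∞, ∞, -5, 0, 11]
  [-5, 4, -8, -1, 0]
D(2):
  [0, 15, 4, ∞, 11]
  [7, 0, 11, ∞, 6]
  [4, 19, 0, ∞, 8]
  [∞, ∞, -5, 0, 11]
  [-5, 4, -8, -1, 0]
D(3):
  [0, 15, 4, ∞, 11]
  [7, 0, 11, ∞, 6]
  [4, 19, 0, ∞, 8]
  [-1, 14, -5, 0, 3]
  [-5, 4, -8, -1, 0]
D(4):
  [0, 15, 4, ∞, 11]
  [7, 0, 11, ∞, 6]
  [4, 19, 0, ∞, 8]
  [-1, 14, -5, 0, 3]
  [-5, 4, -8, -1, 0]
D(5):
  [0, 15, 3, 10, 11]
  [1, 0, -2, 5, 6]
  [3, 12, 0, 7, 8]
  [-2, 7, -5, 0, 3]
  [-5, 4, -8, -1, 0]
Answer: A* = [[0, 15, 3, 10, 11], [1, 0, -2, 5, 6], [3, 12, 0, 7, 8], [-2, 7, -5, 0, 3], [-5, 4, -8, -1, 0]]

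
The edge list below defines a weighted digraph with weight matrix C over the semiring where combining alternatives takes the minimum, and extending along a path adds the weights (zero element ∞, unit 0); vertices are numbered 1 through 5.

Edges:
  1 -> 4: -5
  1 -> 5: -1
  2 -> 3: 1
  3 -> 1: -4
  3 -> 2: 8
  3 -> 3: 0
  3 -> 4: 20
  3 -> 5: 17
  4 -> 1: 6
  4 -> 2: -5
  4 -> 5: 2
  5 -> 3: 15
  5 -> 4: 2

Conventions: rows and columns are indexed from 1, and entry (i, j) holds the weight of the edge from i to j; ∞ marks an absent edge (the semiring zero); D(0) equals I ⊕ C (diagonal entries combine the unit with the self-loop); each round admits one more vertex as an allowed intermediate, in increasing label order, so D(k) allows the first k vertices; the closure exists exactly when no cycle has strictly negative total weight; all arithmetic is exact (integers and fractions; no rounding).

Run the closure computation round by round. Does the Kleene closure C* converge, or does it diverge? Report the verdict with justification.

D(0):
  [0, ∞, ∞, -5, -1]
  [∞, 0, 1, ∞, ∞]
  [-4, 8, 0, 20, 17]
  [6, -5, ∞, 0, 2]
  [∞, ∞, 15, 2, 0]
D(1):
  [0, ∞, ∞, -5, -1]
  [∞, 0, 1, ∞, ∞]
  [-4, 8, 0, -9, -5]
  [6, -5, ∞, 0, 2]
  [∞, ∞, 15, 2, 0]
D(2):
  [0, ∞, ∞, -5, -1]
  [∞, 0, 1, ∞, ∞]
  [-4, 8, 0, -9, -5]
  [6, -5, -4, 0, 2]
  [∞, ∞, 15, 2, 0]
Detection: at round 3, diagonal entry (4, 4) turns strictly negative.
Key observation: the cycle 4->2->3->1->4 has total weight (-5) + 1 + (-4) + (-5), which is strictly negative.
Answer: DIVERGES — negative cycle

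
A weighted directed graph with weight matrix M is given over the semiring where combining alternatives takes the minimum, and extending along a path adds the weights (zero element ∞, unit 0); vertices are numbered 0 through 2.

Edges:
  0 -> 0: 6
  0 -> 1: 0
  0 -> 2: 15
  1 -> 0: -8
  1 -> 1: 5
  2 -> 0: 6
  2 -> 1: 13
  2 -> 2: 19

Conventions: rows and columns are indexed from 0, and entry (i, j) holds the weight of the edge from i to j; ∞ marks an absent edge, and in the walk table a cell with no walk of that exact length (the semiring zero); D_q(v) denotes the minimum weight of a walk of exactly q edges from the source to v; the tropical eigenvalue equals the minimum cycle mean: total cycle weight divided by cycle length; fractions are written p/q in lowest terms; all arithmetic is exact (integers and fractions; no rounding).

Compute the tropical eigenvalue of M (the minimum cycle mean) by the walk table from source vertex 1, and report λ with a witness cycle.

q=0: [∞, 0, ∞]
q=1: [-8, 5, ∞]
q=2: [-3, -8, 7]
q=3: [-16, -3, 12]
Optimal cycle mean attained by: cycle 0->1->0, total 0 + (-8), length 2.
Answer: λ = -4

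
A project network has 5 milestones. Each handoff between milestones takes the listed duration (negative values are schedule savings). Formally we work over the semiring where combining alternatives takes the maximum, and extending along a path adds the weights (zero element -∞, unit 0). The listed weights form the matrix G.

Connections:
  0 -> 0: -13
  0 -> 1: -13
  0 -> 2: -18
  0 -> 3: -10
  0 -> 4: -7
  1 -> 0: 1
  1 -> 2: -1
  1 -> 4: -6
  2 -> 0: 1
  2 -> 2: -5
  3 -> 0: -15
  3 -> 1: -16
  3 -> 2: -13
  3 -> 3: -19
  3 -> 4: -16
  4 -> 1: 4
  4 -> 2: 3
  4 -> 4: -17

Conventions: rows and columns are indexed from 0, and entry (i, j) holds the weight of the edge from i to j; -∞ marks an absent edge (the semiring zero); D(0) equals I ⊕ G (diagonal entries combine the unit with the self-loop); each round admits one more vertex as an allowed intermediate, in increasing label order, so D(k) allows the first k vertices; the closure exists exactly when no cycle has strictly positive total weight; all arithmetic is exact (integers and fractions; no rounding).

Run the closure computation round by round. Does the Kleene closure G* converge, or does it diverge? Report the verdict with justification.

D(0):
  [0, -13, -18, -10, -7]
  [1, 0, -1, -∞, -6]
  [1, -∞, 0, -∞, -∞]
  [-15, -16, -13, 0, -16]
  [-∞, 4, 3, -∞, 0]
D(1):
  [0, -13, -18, -10, -7]
  [1, 0, -1, -9, -6]
  [1, -12, 0, -9, -6]
  [-15, -16, -13, 0, -16]
  [-∞, 4, 3, -∞, 0]
D(2):
  [0, -13, -14, -10, -7]
  [1, 0, -1, -9, -6]
  [1, -12, 0, -9, -6]
  [-15, -16, -13, 0, -16]
  [5, 4, 3, -5, 0]
D(3):
  [0, -13, -14, -10, -7]
  [1, 0, -1, -9, -6]
  [1, -12, 0, -9, -6]
  [-12, -16, -13, 0, -16]
  [5, 4, 3, -5, 0]
D(4):
  [0, -13, -14, -10, -7]
  [1, 0, -1, -9, -6]
  [1, -12, 0, -9, -6]
  [-12, -16, -13, 0, -16]
  [5, 4, 3, -5, 0]
D(5):
  [0, -3, -4, -10, -7]
  [1, 0, -1, -9, -6]
  [1, -2, 0, -9, -6]
  [-11, -12, -13, 0, -16]
  [5, 4, 3, -5, 0]
Key observation: every diagonal entry stays at the unit through all rounds, so no improving cycle exists.
Answer: CONVERGES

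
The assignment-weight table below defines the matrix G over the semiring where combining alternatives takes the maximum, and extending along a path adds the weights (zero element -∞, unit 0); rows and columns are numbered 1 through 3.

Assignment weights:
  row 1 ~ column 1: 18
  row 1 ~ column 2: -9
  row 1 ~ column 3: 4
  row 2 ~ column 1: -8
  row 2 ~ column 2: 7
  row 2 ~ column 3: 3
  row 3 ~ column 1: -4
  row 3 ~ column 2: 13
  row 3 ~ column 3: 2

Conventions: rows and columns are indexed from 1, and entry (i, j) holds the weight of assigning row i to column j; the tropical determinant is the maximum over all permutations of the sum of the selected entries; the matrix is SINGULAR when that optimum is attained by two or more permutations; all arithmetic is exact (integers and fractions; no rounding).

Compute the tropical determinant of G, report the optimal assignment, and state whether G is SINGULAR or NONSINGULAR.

σ = (1, 2, 3): 18 + 7 + 2 = 27
σ = (1, 3, 2): 18 + 3 + 13 = 34
σ = (2, 1, 3): (-9) + (-8) + 2 = -15
σ = (2, 3, 1): (-9) + 3 + (-4) = -10
σ = (3, 1, 2): 4 + (-8) + 13 = 9
σ = (3, 2, 1): 4 + 7 + (-4) = 7
Optimal value attained by: σ = (1, 3, 2).
Answer: det⊕(G) = 34; verdict: NONSINGULAR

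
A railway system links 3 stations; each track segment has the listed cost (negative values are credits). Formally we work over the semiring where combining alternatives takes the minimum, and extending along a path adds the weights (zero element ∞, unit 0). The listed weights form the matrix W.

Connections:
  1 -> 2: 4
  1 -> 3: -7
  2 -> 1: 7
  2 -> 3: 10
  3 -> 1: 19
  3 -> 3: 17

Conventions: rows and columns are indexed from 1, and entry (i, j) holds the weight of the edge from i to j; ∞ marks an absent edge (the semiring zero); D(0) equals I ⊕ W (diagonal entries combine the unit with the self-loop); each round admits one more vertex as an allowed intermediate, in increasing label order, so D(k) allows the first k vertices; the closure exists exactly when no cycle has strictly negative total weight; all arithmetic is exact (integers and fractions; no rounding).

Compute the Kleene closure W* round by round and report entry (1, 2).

D(0):
  [0, 4, -7]
  [7, 0, 10]
  [19, ∞, 0]
D(1):
  [0, 4, -7]
  [7, 0, 0]
  [19, 23, 0]
D(2):
  [0, 4, -7]
  [7, 0, 0]
  [19, 23, 0]
D(3):
  [0, 4, -7]
  [7, 0, 0]
  [19, 23, 0]
Answer: W*[1][2] = 4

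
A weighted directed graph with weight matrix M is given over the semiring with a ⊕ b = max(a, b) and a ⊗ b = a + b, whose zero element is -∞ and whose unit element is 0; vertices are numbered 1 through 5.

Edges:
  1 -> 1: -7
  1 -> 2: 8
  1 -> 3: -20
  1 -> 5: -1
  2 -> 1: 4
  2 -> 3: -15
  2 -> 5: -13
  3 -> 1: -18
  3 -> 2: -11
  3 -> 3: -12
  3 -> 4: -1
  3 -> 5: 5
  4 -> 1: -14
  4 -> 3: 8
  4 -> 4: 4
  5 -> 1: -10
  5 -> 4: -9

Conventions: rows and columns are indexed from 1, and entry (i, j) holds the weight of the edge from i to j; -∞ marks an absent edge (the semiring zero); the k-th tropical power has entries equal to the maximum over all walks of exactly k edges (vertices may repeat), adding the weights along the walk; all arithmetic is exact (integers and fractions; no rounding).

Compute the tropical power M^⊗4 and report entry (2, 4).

M^⊗2:
  [12, 1, -7, -10, -5]
  [-3, 12, -16, -16, 3]
  [-5, -10, 7, 3, -7]
  [-10, -3, 12, 8, 13]
  [-17, -2, -1, -5, -11]
M^⊗3:
  [5, 20, -2, -6, 11]
  [16, 5, -3, -6, -1]
  [-6, 3, 11, 7, 12]
  [3, 1, 16, 12, 17]
  [2, -9, 3, -1, 4]
M^⊗4:
  [24, 13, 5, 2, 7]
  [9, 24, 2, -2, 15]
  [7, 2, 15, 11, 16]
  [7, 11, 20, 16, 21]
  [-5, 10, 7, 3, 8]
Key observation: the optimum is the walk 2->1->5->4->4, with weight 4 + (-1) + (-9) + 4 = -2.
Optimal value attained by: walk 2->1->5->4->4.
Answer: (M^⊗4)[2][4] = -2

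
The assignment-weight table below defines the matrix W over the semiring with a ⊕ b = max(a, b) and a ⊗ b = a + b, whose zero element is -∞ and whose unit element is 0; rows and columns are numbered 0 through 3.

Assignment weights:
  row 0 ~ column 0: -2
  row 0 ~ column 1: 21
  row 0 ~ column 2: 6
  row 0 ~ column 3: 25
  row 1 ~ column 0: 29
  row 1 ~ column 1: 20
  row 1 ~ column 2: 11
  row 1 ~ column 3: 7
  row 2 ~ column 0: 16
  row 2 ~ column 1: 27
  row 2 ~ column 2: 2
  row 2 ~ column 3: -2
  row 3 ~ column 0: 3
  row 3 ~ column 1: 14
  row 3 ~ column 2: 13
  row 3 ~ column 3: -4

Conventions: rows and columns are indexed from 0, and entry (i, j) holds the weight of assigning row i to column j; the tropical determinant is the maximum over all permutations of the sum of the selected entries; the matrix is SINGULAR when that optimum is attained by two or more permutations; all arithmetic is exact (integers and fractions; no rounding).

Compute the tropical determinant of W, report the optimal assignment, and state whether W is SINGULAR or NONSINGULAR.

σ = (0, 1, 2, 3): (-2) + 20 + 2 + (-4) = 16
σ = (0, 1, 3, 2): (-2) + 20 + (-2) + 13 = 29
σ = (0, 2, 1, 3): (-2) + 11 + 27 + (-4) = 32
σ = (0, 2, 3, 1): (-2) + 11 + (-2) + 14 = 21
σ = (0, 3, 1, 2): (-2) + 7 + 27 + 13 = 45
σ = (0, 3, 2, 1): (-2) + 7 + 2 + 14 = 21
σ = (1, 0, 2, 3): 21 + 29 + 2 + (-4) = 48
σ = (1, 0, 3, 2): 21 + 29 + (-2) + 13 = 61
σ = (1, 2, 0, 3): 21 + 11 + 16 + (-4) = 44
σ = (1, 2, 3, 0): 21 + 11 + (-2) + 3 = 33
σ = (1, 3, 0, 2): 21 + 7 + 16 + 13 = 57
σ = (1, 3, 2, 0): 21 + 7 + 2 + 3 = 33
σ = (2, 0, 1, 3): 6 + 29 + 27 + (-4) = 58
σ = (2, 0, 3, 1): 6 + 29 + (-2) + 14 = 47
σ = (2, 1, 0, 3): 6 + 20 + 16 + (-4) = 38
σ = (2, 1, 3, 0): 6 + 20 + (-2) + 3 = 27
σ = (2, 3, 0, 1): 6 + 7 + 16 + 14 = 43
σ = (2, 3, 1, 0): 6 + 7 + 27 + 3 = 43
σ = (3, 0, 1, 2): 25 + 29 + 27 + 13 = 94
σ = (3, 0, 2, 1): 25 + 29 + 2 + 14 = 70
σ = (3, 1, 0, 2): 25 + 20 + 16 + 13 = 74
σ = (3, 1, 2, 0): 25 + 20 + 2 + 3 = 50
σ = (3, 2, 0, 1): 25 + 11 + 16 + 14 = 66
σ = (3, 2, 1, 0): 25 + 11 + 27 + 3 = 66
Optimal value attained by: σ = (3, 0, 1, 2).
Answer: det⊕(W) = 94; verdict: NONSINGULAR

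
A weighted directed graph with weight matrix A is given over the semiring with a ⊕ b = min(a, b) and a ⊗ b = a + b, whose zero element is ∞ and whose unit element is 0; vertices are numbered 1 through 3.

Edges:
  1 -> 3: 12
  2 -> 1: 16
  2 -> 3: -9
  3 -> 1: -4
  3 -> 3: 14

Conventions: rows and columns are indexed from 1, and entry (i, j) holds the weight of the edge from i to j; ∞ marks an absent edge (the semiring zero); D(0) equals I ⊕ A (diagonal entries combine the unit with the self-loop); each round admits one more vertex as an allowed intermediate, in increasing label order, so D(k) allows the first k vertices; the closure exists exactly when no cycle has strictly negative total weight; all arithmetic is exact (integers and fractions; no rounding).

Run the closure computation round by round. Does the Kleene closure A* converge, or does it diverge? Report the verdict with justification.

D(0):
  [0, ∞, 12]
  [16, 0, -9]
  [-4, ∞, 0]
D(1):
  [0, ∞, 12]
  [16, 0, -9]
  [-4, ∞, 0]
D(2):
  [0, ∞, 12]
  [16, 0, -9]
  [-4, ∞, 0]
D(3):
  [0, ∞, 12]
  [-13, 0, -9]
  [-4, ∞, 0]
Key observation: every diagonal entry stays at the unit through all rounds, so no improving cycle exists.
Answer: CONVERGES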